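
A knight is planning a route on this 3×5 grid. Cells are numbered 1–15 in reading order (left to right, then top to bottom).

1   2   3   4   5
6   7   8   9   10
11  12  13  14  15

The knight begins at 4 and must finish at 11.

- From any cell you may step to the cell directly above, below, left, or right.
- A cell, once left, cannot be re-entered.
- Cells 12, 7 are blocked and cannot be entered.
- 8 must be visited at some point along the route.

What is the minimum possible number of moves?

7

Any route passes through 8 somewhere between 4 and 11. Summing Manhattan distances along the two legs (4 → 8 → 11) gives a lower bound of 2 + 3 = 5 moves.
That bound ignores the blocked cells. Measuring each leg by the fewest moves that actually steer around them (4→8: 2; 8→11: 5) raises the lower bound to 7.
A route of 7 moves exists: 4 → 9 → 8 → 3 → 2 → 1 → 6 → 11.
Since 7 matches that lower bound, it is optimal.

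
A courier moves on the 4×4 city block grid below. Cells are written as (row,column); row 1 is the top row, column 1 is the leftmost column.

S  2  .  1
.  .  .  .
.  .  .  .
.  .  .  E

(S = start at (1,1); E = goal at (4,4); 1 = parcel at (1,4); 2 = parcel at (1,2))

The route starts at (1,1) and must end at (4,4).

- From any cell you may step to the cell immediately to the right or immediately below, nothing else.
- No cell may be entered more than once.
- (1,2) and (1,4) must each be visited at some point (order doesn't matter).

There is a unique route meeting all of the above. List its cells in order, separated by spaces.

Moves only go right or down, so the column and row indices never decrease.
Route from (1,1): right 3 to (1,4), down 3 to (4,4) — 6 moves in all.
Check: all required cells visited.

(1,1) (1,2) (1,3) (1,4) (2,4) (3,4) (4,4)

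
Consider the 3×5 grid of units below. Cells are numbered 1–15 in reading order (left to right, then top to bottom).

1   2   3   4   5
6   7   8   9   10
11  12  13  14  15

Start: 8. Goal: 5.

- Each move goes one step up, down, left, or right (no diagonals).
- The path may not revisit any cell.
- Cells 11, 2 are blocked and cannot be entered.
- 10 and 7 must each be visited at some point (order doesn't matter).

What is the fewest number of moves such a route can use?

Any route passes through 10 and 7 in some order between 8 and 5. Summing Manhattan distances along each leg and taking the cheapest ordering (8 → 7 → 10 → 5) gives a lower bound of 1 + 3 + 1 = 5 moves.
The shortest route satisfying every rule uses 7 moves: 8 → 7 → 12 → 13 → 14 → 9 → 10 → 5.
The bound of 5 isn't tight here; checking systematically, no route of length 5 through 6 satisfies every constraint, so 7 is the minimum.

7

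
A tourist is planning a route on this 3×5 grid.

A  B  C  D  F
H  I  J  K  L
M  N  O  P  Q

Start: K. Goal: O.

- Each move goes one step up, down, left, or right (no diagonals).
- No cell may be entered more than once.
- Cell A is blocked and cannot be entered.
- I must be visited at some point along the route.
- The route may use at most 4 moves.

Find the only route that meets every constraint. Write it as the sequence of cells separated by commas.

Any route must reach I and still end at O within 4 moves, so the order of the required stops is forced.
Route from K: 2× left (reaching I), down to N, right to O — 4 moves in all.
Check: all required cells visited; 4 ≤ 4 moves.

K, J, I, N, O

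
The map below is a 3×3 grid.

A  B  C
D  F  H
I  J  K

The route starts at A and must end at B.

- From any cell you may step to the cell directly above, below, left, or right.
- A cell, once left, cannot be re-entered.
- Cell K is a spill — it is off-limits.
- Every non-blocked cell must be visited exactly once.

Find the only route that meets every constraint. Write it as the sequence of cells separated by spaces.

Need to visit all 8 open cells exactly once, starting at A and ending at B.
Cell J has only two open neighbours (F and I), so the path must pass straight through it: one of those is the cell it's entered from and the other is where it exits.
Route from A: down 2 to I, right 1 to J, up 1 to F, right 1 to H, up 1 to C, left 1 to B — 7 moves in all.
Check: all 8 open cells covered.

A D I J F H C B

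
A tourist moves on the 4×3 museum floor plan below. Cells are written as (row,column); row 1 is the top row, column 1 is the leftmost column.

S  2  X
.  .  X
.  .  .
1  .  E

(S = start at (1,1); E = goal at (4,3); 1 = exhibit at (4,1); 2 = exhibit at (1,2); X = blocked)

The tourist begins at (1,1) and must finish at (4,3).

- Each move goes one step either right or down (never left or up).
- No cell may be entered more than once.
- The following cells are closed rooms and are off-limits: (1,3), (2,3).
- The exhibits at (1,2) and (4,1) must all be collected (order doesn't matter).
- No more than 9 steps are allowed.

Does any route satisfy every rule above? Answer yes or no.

no

(4,1) is below but to the left of (1,2): going (1,2) → (4,1) would need a leftward move and (4,1) → (1,2) an upward move, so no right/down-only route can visit both required cells.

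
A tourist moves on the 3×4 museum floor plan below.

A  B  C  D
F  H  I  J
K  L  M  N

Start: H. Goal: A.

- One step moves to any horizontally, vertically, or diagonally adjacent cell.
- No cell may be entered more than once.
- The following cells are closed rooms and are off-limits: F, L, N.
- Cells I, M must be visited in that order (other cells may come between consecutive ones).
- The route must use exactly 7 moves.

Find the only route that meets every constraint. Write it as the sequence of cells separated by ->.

The waypoints must appear in the order I, M, with no cell reused.
Route from H: right 1 to I, down 1 to M, up-right 1 to J, up 1 to D, left 3 to A — 7 moves in all.
Check: order respected (I at step 1, M at step 2); 7 moves as required.

H -> I -> M -> J -> D -> C -> B -> A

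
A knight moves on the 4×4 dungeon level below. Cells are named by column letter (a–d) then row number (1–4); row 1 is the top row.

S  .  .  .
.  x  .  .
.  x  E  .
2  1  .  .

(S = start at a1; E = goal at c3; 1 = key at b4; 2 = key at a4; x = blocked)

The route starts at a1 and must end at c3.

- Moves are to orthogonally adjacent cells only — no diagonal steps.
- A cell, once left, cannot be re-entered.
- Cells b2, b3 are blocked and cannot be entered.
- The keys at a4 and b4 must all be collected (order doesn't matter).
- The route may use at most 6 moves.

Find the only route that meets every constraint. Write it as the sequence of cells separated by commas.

The 6-move cap with required stops at a4, b4 leaves no slack for detours.
Route from a1: 3× down (reaching a4), 2× right (reaching c4), up to c3 — 6 moves in all.
Check: all required cells visited; 6 ≤ 6 moves.

a1, a2, a3, a4, b4, c4, c3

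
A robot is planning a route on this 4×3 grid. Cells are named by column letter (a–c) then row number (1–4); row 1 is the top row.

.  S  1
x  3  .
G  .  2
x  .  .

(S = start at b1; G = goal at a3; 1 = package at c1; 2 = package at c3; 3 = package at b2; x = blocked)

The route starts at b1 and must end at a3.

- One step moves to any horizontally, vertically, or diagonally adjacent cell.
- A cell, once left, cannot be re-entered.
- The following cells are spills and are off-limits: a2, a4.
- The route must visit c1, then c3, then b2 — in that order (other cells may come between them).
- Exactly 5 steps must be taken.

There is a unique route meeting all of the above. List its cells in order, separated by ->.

b1 -> c1 -> c2 -> c3 -> b2 -> a3

The waypoints must appear in the order c1, c3, b2, with no cell reused.
Route from b1: right 1 to c1, down 2 to c3, up-left 1 to b2, down-left 1 to a3 — 5 moves in all.
Check: order respected (1 at step 1, 2 at step 3, 3 at step 4); 5 moves as required.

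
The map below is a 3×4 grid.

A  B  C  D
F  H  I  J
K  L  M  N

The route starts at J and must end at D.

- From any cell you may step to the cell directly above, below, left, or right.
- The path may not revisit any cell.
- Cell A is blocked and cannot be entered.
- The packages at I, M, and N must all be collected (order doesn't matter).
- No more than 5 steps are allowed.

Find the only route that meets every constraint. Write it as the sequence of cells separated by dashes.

J - N - M - I - C - D

Any route must reach I, M, and N and still end at D within 5 moves, so the order of the required stops is forced.
Route from J: down 1 to N, left 1 to M, up 2 to C, right 1 to D — 5 moves in all.
Check: all required cells visited; 5 ≤ 5 moves.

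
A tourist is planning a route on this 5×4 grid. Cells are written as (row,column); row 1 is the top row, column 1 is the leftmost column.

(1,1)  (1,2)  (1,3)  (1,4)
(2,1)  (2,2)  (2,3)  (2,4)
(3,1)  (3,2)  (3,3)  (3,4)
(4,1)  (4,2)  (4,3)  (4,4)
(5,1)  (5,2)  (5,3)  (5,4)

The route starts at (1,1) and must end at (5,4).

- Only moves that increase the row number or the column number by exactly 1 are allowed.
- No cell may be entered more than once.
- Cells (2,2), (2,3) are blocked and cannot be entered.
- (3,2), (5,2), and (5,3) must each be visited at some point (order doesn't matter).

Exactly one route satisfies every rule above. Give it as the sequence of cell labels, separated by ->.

(1,1) -> (2,1) -> (3,1) -> (3,2) -> (4,2) -> (5,2) -> (5,3) -> (5,4)

Moves only go right or down, so the column and row indices never decrease.
Route from (1,1): down 2 to (3,1), right 1 to (3,2), down 2 to (5,2), right 2 to (5,4) — 7 moves in all.
Check: all required cells visited.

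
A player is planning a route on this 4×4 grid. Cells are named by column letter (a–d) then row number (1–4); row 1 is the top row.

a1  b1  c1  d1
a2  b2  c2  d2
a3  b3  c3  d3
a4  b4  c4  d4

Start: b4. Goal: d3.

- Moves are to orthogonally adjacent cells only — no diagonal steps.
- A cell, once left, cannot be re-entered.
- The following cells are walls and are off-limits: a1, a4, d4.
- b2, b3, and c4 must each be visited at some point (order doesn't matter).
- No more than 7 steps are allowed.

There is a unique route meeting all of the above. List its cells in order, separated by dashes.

Any route must reach b2, b3, and c4 and still end at d3 within 7 moves, so the order of the required stops is forced.
Route from b4: right to c4, up to c3, left to b3, up to b2, 2× right (reaching d2), down to d3 — 7 moves in all.
Check: all required cells visited; 7 ≤ 7 moves.

b4 - c4 - c3 - b3 - b2 - c2 - d2 - d3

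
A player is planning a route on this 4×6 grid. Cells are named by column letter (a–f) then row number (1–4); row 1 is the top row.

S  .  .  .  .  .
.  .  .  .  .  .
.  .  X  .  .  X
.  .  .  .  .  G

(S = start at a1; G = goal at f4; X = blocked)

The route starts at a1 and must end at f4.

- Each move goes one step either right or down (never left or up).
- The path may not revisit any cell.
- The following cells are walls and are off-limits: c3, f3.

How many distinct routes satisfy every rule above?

17

A right/down-only route from a1 to f4 makes exactly 3 down-moves and 5 right-moves in some order.
With no other constraints that would be C(8,3) = 56 routes.
Subtract routes through each blocked cell (inclusion–exclusion for overlaps): − through c3: 24 − through f3: 21 + through c3&f3: 6 → 17.
That gives 17 routes.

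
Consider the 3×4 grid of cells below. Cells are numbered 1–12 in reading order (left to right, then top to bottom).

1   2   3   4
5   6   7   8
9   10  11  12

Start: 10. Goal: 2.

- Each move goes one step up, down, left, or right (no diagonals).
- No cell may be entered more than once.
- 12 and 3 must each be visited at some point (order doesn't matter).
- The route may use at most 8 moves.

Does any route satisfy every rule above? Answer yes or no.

yes

One route that works: 10 → 11 → 12 → 8 → 4 → 3 → 2.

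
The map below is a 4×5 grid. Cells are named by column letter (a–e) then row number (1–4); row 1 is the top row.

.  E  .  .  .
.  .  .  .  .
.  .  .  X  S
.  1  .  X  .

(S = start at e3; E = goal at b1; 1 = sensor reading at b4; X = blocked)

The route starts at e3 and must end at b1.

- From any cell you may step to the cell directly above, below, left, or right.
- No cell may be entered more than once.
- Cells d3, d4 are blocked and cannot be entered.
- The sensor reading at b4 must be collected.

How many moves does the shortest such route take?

Any route passes through b4 somewhere between e3 and b1. Summing Manhattan distances along the two legs (e3 → b4 → b1) gives a lower bound of 4 + 3 = 7 moves.
That bound ignores the blocked cells. Measuring each leg by the fewest moves that actually steer around them (e3→b4: 6; b4→b1: 3) raises the lower bound to 9.
A route of 9 moves exists: e3 → e2 → d2 → c2 → c3 → c4 → b4 → b3 → b2 → b1.
Since 9 matches that lower bound, it is optimal.

9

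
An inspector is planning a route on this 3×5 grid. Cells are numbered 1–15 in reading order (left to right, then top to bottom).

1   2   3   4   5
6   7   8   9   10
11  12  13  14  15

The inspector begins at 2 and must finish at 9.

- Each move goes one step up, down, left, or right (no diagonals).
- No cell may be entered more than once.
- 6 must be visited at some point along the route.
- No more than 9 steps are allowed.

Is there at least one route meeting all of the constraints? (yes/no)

yes

One route that works: 2 → 1 → 6 → 7 → 8 → 9.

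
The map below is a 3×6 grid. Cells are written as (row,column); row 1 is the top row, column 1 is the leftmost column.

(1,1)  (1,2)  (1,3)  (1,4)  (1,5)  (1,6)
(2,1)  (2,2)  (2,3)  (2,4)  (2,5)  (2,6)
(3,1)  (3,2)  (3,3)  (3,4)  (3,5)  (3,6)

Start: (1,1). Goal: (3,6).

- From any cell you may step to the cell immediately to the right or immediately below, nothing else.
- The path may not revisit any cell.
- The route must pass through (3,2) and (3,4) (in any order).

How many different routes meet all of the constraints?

A right/down-only route from (1,1) to (3,6) makes exactly 2 down-moves and 5 right-moves in some order.
With no other constraints that would be C(7,2) = 21 routes.
A monotone route can only reach the required cells in the order (3,2), (3,4), so split there and multiply the segment counts: (1,1)→(3,2): 3; (3,2)→(3,4): 1; (3,4)→(3,6): 1; product = 3.
That gives 3 routes.

3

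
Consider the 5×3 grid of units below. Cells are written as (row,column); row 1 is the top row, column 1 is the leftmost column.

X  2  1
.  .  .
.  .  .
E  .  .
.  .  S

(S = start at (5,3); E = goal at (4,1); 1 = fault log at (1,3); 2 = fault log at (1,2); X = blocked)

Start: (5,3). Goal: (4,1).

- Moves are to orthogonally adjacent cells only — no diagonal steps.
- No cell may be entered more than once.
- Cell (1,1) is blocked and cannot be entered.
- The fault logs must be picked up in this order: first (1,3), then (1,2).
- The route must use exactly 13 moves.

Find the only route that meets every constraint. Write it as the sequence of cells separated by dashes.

The waypoints must appear in the order (1,3), (1,2), with no cell reused.
Route from (5,3): 4× up (reaching (1,3)), left to (1,2), down to (2,2), left to (2,1), down to (3,1), right to (3,2), 2× down (reaching (5,2)), left to (5,1), up to (4,1) — 13 moves in all.
Check: order respected (1 at step 4, 2 at step 5); 13 moves as required.

(5,3) - (4,3) - (3,3) - (2,3) - (1,3) - (1,2) - (2,2) - (2,1) - (3,1) - (3,2) - (4,2) - (5,2) - (5,1) - (4,1)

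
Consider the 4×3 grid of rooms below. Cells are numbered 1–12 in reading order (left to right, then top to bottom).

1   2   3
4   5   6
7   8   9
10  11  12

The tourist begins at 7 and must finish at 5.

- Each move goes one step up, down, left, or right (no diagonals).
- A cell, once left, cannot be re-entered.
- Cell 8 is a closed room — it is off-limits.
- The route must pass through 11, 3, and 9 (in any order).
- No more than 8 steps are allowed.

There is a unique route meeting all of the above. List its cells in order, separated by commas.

7, 10, 11, 12, 9, 6, 3, 2, 5

The budget equals the shortest possible length, so every move has to be on a shortest route through the required cells.
Route from 7: down 1 to 10, right 2 to 12, up 3 to 3, left 1 to 2, down 1 to 5 — 8 moves in all.
Check: all required cells visited; 8 ≤ 8 moves.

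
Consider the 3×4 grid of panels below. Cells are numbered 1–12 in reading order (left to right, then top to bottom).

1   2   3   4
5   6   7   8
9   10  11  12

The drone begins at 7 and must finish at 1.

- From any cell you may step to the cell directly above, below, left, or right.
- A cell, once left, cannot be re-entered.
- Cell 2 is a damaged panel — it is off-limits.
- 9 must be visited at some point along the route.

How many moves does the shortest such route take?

5

Any route passes through 9 somewhere between 7 and 1. Summing Manhattan distances along the two legs (7 → 9 → 1) gives a lower bound of 3 + 2 = 5 moves.
A route of 5 moves achieves this: 7 → 11 → 10 → 9 → 5 → 1.
Since 5 matches the lower bound, it is optimal.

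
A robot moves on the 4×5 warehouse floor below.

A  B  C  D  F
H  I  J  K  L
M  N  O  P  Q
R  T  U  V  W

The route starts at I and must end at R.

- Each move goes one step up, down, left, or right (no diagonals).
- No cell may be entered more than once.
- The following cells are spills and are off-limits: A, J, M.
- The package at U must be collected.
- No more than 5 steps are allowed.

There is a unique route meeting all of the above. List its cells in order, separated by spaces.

The budget equals the shortest possible length, so every move has to be on a shortest route through the required cells.
Route from I: down to N, right to O, down to U, 2× left (reaching R) — 5 moves in all.
Check: all required cells visited; 5 ≤ 5 moves.

I N O U T R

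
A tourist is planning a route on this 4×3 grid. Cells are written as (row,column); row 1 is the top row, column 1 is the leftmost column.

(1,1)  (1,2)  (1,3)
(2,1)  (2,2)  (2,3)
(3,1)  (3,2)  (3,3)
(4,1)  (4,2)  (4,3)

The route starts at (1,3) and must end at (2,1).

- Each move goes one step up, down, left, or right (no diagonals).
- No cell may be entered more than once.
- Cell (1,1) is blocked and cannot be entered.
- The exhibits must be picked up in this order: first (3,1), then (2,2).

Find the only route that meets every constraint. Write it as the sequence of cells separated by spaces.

(1,3) (2,3) (3,3) (4,3) (4,2) (4,1) (3,1) (3,2) (2,2) (2,1)

The waypoints must appear in the order (3,1), (2,2), with no cell reused.
Route from (1,3): down 3 to (4,3), left 2 to (4,1), up 1 to (3,1), right 1 to (3,2), up 1 to (2,2), left 1 to (2,1) — 9 moves in all.
Check: order respected ((3,1) at step 6, (2,2) at step 8).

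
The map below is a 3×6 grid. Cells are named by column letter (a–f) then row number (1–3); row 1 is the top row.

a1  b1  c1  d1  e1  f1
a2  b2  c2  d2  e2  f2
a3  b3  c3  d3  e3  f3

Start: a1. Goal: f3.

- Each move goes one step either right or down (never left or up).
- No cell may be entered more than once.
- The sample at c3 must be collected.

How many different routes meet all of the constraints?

A right/down-only route from a1 to f3 makes exactly 2 down-moves and 5 right-moves in some order.
With no other constraints that would be C(7,2) = 21 routes.
Split at c3 and multiply the segment counts: a1→c3: 6; c3→f3: 1; product = 6.
That gives 6 routes.

6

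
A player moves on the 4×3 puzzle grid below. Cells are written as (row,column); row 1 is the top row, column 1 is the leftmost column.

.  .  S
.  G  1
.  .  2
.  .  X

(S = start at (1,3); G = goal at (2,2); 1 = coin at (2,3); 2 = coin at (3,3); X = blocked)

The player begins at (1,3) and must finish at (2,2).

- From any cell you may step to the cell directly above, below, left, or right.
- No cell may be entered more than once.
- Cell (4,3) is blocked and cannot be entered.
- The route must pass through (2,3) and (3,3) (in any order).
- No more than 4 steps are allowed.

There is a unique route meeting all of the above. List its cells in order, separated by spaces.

(1,3) (2,3) (3,3) (3,2) (2,2)

The 4-move cap with required stops at (2,3), (3,3) leaves no slack for detours.
Route from (1,3): down 2 to (3,3), left 1 to (3,2), up 1 to (2,2) — 4 moves in all.
Check: all required cells visited; 4 ≤ 4 moves.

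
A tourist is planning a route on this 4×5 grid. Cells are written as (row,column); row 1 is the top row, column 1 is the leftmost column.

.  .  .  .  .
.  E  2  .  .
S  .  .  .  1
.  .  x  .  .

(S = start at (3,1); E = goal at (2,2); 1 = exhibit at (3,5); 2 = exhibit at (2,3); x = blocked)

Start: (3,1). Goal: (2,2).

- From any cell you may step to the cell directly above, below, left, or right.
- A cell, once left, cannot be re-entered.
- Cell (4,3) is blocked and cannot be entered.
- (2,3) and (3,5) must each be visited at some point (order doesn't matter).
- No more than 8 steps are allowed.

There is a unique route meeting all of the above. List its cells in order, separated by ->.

(3,1) -> (3,2) -> (3,3) -> (3,4) -> (3,5) -> (2,5) -> (2,4) -> (2,3) -> (2,2)

The budget equals the shortest possible length, so every move has to be on a shortest route through the required cells.
Route from (3,1): right 4 to (3,5), up 1 to (2,5), left 3 to (2,2) — 8 moves in all.
Check: all required cells visited; 8 ≤ 8 moves.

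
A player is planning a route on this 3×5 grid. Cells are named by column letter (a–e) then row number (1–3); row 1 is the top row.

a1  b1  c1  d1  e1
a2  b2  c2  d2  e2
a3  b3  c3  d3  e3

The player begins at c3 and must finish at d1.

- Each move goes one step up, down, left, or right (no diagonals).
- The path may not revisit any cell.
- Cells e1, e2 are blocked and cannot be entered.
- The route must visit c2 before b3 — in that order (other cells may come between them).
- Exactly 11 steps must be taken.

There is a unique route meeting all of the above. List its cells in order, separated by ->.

The waypoints must appear in the order c2, b3, with no cell reused.
Route from c3: right to d3, up to d2, 2× left (reaching b2), down to b3, left to a3, 2× up (reaching a1), 3× right (reaching d1) — 11 moves in all.
Check: order respected (c2 at step 3, b3 at step 5); 11 moves as required.

c3 -> d3 -> d2 -> c2 -> b2 -> b3 -> a3 -> a2 -> a1 -> b1 -> c1 -> d1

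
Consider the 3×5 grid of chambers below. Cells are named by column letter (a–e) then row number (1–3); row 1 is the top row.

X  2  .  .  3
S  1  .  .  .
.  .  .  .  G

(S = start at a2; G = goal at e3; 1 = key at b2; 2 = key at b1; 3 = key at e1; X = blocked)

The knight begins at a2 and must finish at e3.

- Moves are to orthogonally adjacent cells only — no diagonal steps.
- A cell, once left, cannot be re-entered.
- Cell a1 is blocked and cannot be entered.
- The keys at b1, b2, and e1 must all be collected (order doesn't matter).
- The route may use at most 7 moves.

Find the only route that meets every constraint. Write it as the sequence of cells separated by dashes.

The budget equals the shortest possible length, so every move has to be on a shortest route through the required cells.
Route from a2: right 1 to b2, up 1 to b1, right 3 to e1, down 2 to e3 — 7 moves in all.
Check: all required cells visited; 7 ≤ 7 moves.

a2 - b2 - b1 - c1 - d1 - e1 - e2 - e3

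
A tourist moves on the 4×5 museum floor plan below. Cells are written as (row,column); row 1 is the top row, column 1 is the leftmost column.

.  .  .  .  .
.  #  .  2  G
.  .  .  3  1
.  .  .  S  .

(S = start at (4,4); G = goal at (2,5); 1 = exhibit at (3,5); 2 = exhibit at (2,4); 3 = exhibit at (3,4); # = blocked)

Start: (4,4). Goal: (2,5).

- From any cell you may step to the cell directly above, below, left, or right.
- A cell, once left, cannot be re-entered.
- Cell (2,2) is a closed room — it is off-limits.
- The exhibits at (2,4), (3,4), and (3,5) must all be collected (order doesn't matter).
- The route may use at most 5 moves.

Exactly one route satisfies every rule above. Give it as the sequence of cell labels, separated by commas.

The 5-move cap with required stops at (2,4), (3,4), (3,5) leaves no slack for detours.
Route from (4,4): right to (4,5), up to (3,5), left to (3,4), up to (2,4), right to (2,5) — 5 moves in all.
Check: all required cells visited; 5 ≤ 5 moves.

(4,4), (4,5), (3,5), (3,4), (2,4), (2,5)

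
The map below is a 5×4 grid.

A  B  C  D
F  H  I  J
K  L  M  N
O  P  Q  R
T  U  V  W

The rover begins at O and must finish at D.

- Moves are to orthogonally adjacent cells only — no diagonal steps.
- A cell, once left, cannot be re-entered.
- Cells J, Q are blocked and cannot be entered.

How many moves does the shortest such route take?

The Manhattan distance from O to D is |4−1| + |1−4| = 6, so at least 6 moves are needed.
A route of 6 moves achieves this: O → K → F → A → B → C → D.
Since 6 matches the lower bound, it is optimal.

6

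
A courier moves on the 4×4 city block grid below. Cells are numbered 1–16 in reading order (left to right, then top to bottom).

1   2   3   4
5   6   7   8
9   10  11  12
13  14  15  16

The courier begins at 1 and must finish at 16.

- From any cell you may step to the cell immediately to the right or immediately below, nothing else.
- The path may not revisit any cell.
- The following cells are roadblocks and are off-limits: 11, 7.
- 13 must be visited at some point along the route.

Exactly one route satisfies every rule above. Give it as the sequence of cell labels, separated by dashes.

Moves only go right or down, so the column and row indices never decrease.
Route from 1: 3× down (reaching 13), 3× right (reaching 16) — 6 moves in all.
Check: all required cells visited.

1 - 5 - 9 - 13 - 14 - 15 - 16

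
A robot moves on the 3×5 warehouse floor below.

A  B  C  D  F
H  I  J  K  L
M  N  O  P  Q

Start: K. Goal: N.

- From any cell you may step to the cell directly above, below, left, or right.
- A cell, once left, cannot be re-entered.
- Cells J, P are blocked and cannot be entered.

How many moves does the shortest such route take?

The Manhattan distance from K to N is |2−3| + |4−2| = 3, so at least 3 moves are needed.
That bound ignores the blocked cells. Measuring each leg by the fewest moves that actually steer around them (K→N: 5) raises the lower bound to 5.
A route of 5 moves exists: K → D → C → B → I → N.
Since 5 matches that lower bound, it is optimal.

5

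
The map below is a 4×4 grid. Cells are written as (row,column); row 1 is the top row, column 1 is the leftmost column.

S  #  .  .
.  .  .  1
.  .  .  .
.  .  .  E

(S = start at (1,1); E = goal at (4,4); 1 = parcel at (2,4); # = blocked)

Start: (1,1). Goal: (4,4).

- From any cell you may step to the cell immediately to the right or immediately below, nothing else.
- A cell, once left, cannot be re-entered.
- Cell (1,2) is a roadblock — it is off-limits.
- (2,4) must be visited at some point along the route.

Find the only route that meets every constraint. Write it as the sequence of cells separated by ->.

(1,1) -> (2,1) -> (2,2) -> (2,3) -> (2,4) -> (3,4) -> (4,4)

Moves only go right or down, so the column and row indices never decrease.
Route from (1,1): down to (2,1), 3× right (reaching (2,4)), 2× down (reaching (4,4)) — 6 moves in all.
Check: all required cells visited.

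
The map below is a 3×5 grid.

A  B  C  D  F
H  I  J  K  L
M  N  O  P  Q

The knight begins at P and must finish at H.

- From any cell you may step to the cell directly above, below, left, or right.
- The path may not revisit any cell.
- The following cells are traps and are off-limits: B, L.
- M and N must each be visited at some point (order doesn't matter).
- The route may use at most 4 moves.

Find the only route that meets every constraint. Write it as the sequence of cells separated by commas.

P, O, N, M, H

Any route must reach M and N and still end at H within 4 moves, so the order of the required stops is forced.
Route from P: left 3 to M, up 1 to H — 4 moves in all.
Check: all required cells visited; 4 ≤ 4 moves.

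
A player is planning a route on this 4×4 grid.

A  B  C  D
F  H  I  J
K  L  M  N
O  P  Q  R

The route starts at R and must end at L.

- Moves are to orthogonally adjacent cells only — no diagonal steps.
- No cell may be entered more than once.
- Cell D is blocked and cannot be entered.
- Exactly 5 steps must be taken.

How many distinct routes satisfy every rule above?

Need simple routes of exactly 5 moves from R to L (Manhattan distance 3, so 1 moves are spent on a detour and 1 undoing it).
Enumerating: R N J I M L | R N J I H L | R N M I H L | R N M Q P L | R Q M I H L | R Q P O K L.
That gives 6 routes.

6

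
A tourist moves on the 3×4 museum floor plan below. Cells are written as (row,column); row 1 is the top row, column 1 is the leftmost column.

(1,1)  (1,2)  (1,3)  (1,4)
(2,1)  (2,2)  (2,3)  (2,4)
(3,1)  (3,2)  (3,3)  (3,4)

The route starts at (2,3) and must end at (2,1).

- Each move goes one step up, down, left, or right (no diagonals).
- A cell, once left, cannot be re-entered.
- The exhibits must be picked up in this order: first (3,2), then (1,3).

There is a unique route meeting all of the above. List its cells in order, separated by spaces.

(2,3) (2,2) (3,2) (3,3) (3,4) (2,4) (1,4) (1,3) (1,2) (1,1) (2,1)

The waypoints must appear in the order (3,2), (1,3), with no cell reused.
Route from (2,3): left 1 to (2,2), down 1 to (3,2), right 2 to (3,4), up 2 to (1,4), left 3 to (1,1), down 1 to (2,1) — 10 moves in all.
Check: order respected ((3,2) at step 2, (1,3) at step 7).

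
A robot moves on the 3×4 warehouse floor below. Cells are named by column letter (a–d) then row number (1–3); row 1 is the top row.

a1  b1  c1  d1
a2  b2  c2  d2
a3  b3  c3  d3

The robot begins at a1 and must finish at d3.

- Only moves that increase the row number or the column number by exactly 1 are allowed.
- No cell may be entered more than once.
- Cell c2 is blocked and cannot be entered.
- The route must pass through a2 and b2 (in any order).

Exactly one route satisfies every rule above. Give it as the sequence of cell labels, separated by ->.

a1 -> a2 -> b2 -> b3 -> c3 -> d3

Moves only go right or down, so the column and row indices never decrease.
Route from a1: down to a2, right to b2, down to b3, 2× right (reaching d3) — 5 moves in all.
Check: all required cells visited.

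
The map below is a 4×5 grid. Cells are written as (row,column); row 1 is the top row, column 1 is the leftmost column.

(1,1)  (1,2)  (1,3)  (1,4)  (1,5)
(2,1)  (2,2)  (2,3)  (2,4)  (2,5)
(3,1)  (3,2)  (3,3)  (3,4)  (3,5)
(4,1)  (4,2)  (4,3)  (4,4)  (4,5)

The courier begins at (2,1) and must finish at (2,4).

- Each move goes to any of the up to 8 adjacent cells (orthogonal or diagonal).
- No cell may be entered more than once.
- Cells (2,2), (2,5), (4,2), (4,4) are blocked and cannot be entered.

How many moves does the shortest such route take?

With diagonal moves allowed, the Chebyshev distance max(|Δrow|,|Δcol|) from (2,1) to (2,4) is 3, so at least 3 moves are needed.
A route of 3 moves achieves this: (2,1) → (1,2) → (1,3) → (2,4).
Since 3 matches the lower bound, it is optimal.

3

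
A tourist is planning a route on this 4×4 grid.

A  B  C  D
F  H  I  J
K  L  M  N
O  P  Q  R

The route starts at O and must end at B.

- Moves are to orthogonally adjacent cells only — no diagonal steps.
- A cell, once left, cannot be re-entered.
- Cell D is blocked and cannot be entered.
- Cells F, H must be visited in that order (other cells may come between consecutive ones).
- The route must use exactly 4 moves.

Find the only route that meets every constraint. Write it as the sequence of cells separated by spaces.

The waypoints must appear in the order F, H, with no cell reused.
Route from O: 2× up (reaching F), right to H, up to B — 4 moves in all.
Check: order respected (F at step 2, H at step 3); 4 moves as required.

O K F H B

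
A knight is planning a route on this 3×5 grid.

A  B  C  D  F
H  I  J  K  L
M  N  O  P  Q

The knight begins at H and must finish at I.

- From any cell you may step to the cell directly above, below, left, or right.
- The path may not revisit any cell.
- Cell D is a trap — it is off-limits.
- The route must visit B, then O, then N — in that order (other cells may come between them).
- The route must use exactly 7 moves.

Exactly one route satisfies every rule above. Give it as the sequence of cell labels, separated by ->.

H -> A -> B -> C -> J -> O -> N -> I

The waypoints must appear in the order B, O, N, with no cell reused.
Route from H: up to A, 2× right (reaching C), 2× down (reaching O), left to N, up to I — 7 moves in all.
Check: order respected (B at step 2, O at step 5, N at step 6); 7 moves as required.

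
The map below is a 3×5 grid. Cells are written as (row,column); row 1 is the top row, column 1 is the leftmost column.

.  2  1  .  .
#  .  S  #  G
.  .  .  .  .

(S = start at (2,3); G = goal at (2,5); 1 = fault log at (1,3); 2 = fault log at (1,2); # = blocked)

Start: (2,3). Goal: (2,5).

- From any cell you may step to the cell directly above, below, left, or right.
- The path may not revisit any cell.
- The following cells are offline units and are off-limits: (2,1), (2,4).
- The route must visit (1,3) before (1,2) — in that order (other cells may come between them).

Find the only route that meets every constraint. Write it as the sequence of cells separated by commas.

(2,3), (1,3), (1,2), (2,2), (3,2), (3,3), (3,4), (3,5), (2,5)

The waypoints must appear in the order (1,3), (1,2), with no cell reused.
Route from (2,3): up to (1,3), left to (1,2), 2× down (reaching (3,2)), 3× right (reaching (3,5)), up to (2,5) — 8 moves in all.
Check: order respected (1 at step 1, 2 at step 2).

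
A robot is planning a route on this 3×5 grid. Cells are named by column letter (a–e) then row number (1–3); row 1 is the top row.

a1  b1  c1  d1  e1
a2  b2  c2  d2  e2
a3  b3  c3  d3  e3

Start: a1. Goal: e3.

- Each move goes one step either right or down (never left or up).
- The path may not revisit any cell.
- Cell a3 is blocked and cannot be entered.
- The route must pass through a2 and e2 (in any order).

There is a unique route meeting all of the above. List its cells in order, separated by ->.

a1 -> a2 -> b2 -> c2 -> d2 -> e2 -> e3

Moves only go right or down, so the column and row indices never decrease.
Route from a1: down 1 to a2, right 4 to e2, down 1 to e3 — 6 moves in all.
Check: all required cells visited.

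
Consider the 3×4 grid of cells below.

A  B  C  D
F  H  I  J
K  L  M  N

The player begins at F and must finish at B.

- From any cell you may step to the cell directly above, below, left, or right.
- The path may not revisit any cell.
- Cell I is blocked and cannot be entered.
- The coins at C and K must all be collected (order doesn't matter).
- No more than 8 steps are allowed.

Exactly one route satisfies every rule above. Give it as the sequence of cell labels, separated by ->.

The budget equals the shortest possible length, so every move has to be on a shortest route through the required cells.
Route from F: down 1 to K, right 3 to N, up 2 to D, left 2 to B — 8 moves in all.
Check: all required cells visited; 8 ≤ 8 moves.

F -> K -> L -> M -> N -> J -> D -> C -> B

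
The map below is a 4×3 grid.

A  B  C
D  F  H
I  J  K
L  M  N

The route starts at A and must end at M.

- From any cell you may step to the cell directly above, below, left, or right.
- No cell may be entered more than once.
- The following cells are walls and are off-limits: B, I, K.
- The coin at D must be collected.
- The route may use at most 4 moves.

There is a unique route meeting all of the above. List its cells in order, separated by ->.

The 4-move cap with required stops at D leaves no slack for detours.
Route from A: down 1 to D, right 1 to F, down 2 to M — 4 moves in all.
Check: all required cells visited; 4 ≤ 4 moves.

A -> D -> F -> J -> M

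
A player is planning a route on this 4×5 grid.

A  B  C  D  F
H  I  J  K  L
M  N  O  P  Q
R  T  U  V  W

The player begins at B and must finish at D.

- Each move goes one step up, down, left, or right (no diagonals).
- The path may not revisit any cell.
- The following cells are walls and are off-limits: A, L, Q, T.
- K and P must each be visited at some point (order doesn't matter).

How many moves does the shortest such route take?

Any route passes through K and P in some order between B and D. Summing Manhattan distances along each leg and taking the cheapest ordering (B → K → P → D) gives a lower bound of 3 + 1 + 2 = 6 moves.
A route of 6 moves achieves this: B → I → N → O → P → K → D.
Since 6 matches the lower bound, it is optimal.

6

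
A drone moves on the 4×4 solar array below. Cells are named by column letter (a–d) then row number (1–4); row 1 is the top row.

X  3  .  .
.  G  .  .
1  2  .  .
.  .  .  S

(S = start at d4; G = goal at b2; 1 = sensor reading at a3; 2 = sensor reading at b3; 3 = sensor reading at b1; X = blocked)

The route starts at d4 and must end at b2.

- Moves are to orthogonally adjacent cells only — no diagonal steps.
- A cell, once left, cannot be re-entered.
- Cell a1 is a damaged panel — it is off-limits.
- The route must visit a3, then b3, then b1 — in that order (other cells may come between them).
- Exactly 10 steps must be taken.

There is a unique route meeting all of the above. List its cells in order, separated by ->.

d4 -> c4 -> b4 -> a4 -> a3 -> b3 -> c3 -> c2 -> c1 -> b1 -> b2

The waypoints must appear in the order a3, b3, b1, with no cell reused.
Route from d4: 3× left (reaching a4), up to a3, 2× right (reaching c3), 2× up (reaching c1), left to b1, down to b2 — 10 moves in all.
Check: order respected (1 at step 4, 2 at step 5, 3 at step 9); 10 moves as required.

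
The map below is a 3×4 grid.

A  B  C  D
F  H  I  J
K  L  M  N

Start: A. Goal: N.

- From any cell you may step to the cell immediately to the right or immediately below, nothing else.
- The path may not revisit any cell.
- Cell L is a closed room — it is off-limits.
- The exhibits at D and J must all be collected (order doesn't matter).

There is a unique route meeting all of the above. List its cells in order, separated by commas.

A, B, C, D, J, N

Moves only go right or down, so the column and row indices never decrease.
Route from A: right 3 to D, down 2 to N — 5 moves in all.
Check: all required cells visited.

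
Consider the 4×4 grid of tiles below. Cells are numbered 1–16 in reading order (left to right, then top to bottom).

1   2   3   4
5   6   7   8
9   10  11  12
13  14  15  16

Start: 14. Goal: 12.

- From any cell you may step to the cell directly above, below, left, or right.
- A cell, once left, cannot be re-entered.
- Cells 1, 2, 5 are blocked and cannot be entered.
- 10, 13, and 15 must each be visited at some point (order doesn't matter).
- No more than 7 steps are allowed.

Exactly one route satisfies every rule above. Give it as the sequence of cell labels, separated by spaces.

The budget equals the shortest possible length, so every move has to be on a shortest route through the required cells.
Route from 14: left 1 to 13, up 1 to 9, right 2 to 11, down 1 to 15, right 1 to 16, up 1 to 12 — 7 moves in all.
Check: all required cells visited; 7 ≤ 7 moves.

14 13 9 10 11 15 16 12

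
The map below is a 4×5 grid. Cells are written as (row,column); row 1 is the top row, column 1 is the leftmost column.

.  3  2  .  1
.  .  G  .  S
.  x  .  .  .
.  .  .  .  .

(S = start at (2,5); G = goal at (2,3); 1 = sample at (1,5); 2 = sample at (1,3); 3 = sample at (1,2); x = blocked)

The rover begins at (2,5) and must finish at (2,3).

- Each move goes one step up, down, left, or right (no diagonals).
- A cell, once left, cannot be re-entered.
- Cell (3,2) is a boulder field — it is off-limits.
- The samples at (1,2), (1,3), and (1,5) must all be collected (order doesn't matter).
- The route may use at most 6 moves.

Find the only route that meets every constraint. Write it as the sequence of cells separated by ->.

(2,5) -> (1,5) -> (1,4) -> (1,3) -> (1,2) -> (2,2) -> (2,3)

The 6-move cap with required stops at (1,2), (1,3), (1,5) leaves no slack for detours.
Route from (2,5): up to (1,5), 3× left (reaching (1,2)), down to (2,2), right to (2,3) — 6 moves in all.
Check: all required cells visited; 6 ≤ 6 moves.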